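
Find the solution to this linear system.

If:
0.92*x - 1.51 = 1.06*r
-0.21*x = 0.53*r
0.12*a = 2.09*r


Then:
a = -7.78
r = -0.45
x = 1.13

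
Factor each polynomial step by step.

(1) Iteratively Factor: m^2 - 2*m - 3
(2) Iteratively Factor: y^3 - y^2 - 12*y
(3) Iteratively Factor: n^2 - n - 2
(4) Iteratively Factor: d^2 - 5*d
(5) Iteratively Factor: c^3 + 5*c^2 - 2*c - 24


(1) = (m - 3)*(m + 1)
(2) = (y)*(y^2 - y - 12) = y*(y - 4)*(y + 3)
(3) = (n + 1)*(n - 2)
(4) = (d)*(d - 5)
(5) = (c - 2)*(c^2 + 7*c + 12) = (c - 2)*(c + 4)*(c + 3)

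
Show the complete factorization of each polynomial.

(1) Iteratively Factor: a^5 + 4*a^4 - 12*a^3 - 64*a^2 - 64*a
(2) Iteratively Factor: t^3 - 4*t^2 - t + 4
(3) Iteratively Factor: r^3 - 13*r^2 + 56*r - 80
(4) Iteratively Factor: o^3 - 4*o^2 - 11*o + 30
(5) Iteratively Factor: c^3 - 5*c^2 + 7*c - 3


(1) = (a - 4)*(a^4 + 8*a^3 + 20*a^2 + 16*a) = a*(a - 4)*(a^3 + 8*a^2 + 20*a + 16) = a*(a - 4)*(a + 4)*(a^2 + 4*a + 4) = a*(a - 4)*(a + 2)*(a + 4)*(a + 2)
(2) = (t + 1)*(t^2 - 5*t + 4) = (t - 1)*(t + 1)*(t - 4)
(3) = (r - 4)*(r^2 - 9*r + 20) = (r - 5)*(r - 4)*(r - 4)
(4) = (o - 2)*(o^2 - 2*o - 15) = (o - 5)*(o - 2)*(o + 3)
(5) = (c - 1)*(c^2 - 4*c + 3) = (c - 3)*(c - 1)*(c - 1)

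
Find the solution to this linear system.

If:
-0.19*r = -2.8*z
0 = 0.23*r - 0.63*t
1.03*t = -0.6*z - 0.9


Then:
r = -2.16
t = -0.79
z = -0.15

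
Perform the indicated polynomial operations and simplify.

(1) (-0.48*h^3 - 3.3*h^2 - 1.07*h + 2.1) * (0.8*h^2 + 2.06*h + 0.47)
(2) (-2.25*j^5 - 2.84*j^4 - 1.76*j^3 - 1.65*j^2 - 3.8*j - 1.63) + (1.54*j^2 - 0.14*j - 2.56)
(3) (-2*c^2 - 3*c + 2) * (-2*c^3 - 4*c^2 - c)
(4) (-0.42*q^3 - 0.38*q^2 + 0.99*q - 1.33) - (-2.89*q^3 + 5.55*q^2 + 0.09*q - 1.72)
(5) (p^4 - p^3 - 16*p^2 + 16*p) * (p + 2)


(1) = -0.384*h^5 - 3.6288*h^4 - 7.8796*h^3 - 2.0752*h^2 + 3.8231*h + 0.987
(2) = -2.25*j^5 - 2.84*j^4 - 1.76*j^3 - 0.11*j^2 - 3.94*j - 4.19
(3) = 4*c^5 + 14*c^4 + 10*c^3 - 5*c^2 - 2*c
(4) = 2.47*q^3 - 5.93*q^2 + 0.9*q + 0.39
(5) = p^5 + p^4 - 18*p^3 - 16*p^2 + 32*p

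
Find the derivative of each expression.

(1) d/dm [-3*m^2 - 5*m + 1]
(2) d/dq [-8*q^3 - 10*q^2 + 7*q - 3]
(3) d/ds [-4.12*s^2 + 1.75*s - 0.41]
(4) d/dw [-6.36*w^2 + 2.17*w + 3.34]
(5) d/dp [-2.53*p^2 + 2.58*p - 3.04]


(1) = -6*m - 5
(2) = -24*q^2 - 20*q + 7
(3) = 1.75 - 8.24*s
(4) = 2.17 - 12.72*w
(5) = 2.58 - 5.06*p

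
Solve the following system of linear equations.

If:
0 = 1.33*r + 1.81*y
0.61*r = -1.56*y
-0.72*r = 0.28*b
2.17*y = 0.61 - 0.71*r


Then:
No Solution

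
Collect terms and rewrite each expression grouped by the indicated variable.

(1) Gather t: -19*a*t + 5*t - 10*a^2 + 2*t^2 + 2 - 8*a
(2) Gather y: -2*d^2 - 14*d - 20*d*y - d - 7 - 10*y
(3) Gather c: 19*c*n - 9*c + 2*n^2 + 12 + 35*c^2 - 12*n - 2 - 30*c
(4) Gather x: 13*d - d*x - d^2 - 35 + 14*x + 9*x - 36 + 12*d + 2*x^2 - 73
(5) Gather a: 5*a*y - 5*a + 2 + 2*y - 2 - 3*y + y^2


(1) = -10*a^2 - 8*a + 2*t^2 + t*(5 - 19*a) + 2
(2) = -2*d^2 - 15*d + y*(-20*d - 10) - 7
(3) = 35*c^2 + c*(19*n - 39) + 2*n^2 - 12*n + 10
(4) = -d^2 + 25*d + 2*x^2 + x*(23 - d) - 144
(5) = a*(5*y - 5) + y^2 - y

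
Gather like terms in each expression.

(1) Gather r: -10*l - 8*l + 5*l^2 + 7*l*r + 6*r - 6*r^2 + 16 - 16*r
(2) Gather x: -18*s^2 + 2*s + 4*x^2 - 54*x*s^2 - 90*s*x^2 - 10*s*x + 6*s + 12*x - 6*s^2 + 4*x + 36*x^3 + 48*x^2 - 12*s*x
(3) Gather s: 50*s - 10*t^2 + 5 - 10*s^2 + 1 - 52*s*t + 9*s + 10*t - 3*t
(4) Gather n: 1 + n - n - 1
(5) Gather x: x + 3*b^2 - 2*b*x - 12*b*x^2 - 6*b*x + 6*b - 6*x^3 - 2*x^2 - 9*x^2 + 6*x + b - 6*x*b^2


(1) = 5*l^2 - 18*l - 6*r^2 + r*(7*l - 10) + 16
(2) = -24*s^2 + 8*s + 36*x^3 + x^2*(52 - 90*s) + x*(-54*s^2 - 22*s + 16)
(3) = -10*s^2 + s*(59 - 52*t) - 10*t^2 + 7*t + 6
(4) = 0
(5) = 3*b^2 + 7*b - 6*x^3 + x^2*(-12*b - 11) + x*(-6*b^2 - 8*b + 7)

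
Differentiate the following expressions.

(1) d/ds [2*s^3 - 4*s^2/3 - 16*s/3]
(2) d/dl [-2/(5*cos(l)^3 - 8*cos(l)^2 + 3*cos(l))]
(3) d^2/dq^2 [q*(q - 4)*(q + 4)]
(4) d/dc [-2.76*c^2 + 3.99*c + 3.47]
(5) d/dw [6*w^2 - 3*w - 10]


(1) = 6*s^2 - 8*s/3 - 16/3
(2) = 2*(-15*sin(l) - 3*sin(l)/cos(l)^2 + 16*tan(l))/((cos(l) - 1)^2*(5*cos(l) - 3)^2)
(3) = 6*q
(4) = 3.99 - 5.52*c
(5) = 12*w - 3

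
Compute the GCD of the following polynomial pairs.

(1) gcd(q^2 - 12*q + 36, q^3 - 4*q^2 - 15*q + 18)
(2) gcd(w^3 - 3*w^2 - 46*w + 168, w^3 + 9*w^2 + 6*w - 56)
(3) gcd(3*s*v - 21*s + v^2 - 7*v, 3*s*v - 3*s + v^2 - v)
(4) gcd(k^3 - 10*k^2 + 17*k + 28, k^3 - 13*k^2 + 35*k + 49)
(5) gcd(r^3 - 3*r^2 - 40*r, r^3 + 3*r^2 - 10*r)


(1) = q - 6
(2) = w + 7
(3) = 3*s + v
(4) = k^2 - 6*k - 7
(5) = gcd(r*(r - 8)*(r + 5), r*(r - 2)*(r + 5)) = r^2 + 5*r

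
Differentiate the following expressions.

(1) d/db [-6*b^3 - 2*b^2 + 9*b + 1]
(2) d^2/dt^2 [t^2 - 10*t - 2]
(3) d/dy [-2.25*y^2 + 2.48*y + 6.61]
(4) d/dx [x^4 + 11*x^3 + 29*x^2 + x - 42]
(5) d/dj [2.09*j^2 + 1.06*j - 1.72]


(1) = -18*b^2 - 4*b + 9
(2) = 2
(3) = 2.48 - 4.5*y
(4) = 4*x^3 + 33*x^2 + 58*x + 1
(5) = 4.18*j + 1.06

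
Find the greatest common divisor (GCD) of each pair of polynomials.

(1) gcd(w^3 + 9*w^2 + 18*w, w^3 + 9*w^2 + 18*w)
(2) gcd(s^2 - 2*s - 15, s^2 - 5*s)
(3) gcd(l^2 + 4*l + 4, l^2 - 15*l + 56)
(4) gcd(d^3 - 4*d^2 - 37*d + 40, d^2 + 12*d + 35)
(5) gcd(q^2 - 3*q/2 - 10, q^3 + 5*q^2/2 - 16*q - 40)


(1) = w^3 + 9*w^2 + 18*w
(2) = gcd((s - 5)*(s + 3), s*(s - 5)) = s - 5
(3) = gcd((l + 2)^2, (l - 8)*(l - 7)) = 1
(4) = gcd((d - 8)*(d - 1)*(d + 5), (d + 5)*(d + 7)) = d + 5
(5) = q^2 - 3*q/2 - 10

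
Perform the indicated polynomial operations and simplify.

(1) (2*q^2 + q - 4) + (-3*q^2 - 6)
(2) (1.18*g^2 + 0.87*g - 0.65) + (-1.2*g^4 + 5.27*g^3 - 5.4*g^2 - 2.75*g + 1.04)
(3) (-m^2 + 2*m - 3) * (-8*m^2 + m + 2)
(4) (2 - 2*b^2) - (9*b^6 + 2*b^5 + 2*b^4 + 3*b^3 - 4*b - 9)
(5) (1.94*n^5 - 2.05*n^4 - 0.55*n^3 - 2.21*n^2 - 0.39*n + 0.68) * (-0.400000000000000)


(1) = -q^2 + q - 10
(2) = -1.2*g^4 + 5.27*g^3 - 4.22*g^2 - 1.88*g + 0.39
(3) = 8*m^4 - 17*m^3 + 24*m^2 + m - 6
(4) = -9*b^6 - 2*b^5 - 2*b^4 - 3*b^3 - 2*b^2 + 4*b + 11
(5) = -0.776*n^5 + 0.82*n^4 + 0.22*n^3 + 0.884*n^2 + 0.156*n - 0.272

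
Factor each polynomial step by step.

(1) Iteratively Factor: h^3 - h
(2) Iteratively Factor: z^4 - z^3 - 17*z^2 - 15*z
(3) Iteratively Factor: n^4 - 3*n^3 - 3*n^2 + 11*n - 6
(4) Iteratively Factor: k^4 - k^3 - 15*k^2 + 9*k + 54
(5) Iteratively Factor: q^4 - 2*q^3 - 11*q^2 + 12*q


(1) = (h + 1)*(h^2 - h) = h*(h + 1)*(h - 1)
(2) = (z + 1)*(z^3 - 2*z^2 - 15*z) = (z - 5)*(z + 1)*(z^2 + 3*z) = z*(z - 5)*(z + 1)*(z + 3)
(3) = (n - 1)*(n^3 - 2*n^2 - 5*n + 6) = (n - 3)*(n - 1)*(n^2 + n - 2) = (n - 3)*(n - 1)*(n + 2)*(n - 1)
(4) = (k - 3)*(k^3 + 2*k^2 - 9*k - 18) = (k - 3)^2*(k^2 + 5*k + 6) = (k - 3)^2*(k + 3)*(k + 2)
(5) = (q - 1)*(q^3 - q^2 - 12*q) = (q - 1)*(q + 3)*(q^2 - 4*q) = q*(q - 1)*(q + 3)*(q - 4)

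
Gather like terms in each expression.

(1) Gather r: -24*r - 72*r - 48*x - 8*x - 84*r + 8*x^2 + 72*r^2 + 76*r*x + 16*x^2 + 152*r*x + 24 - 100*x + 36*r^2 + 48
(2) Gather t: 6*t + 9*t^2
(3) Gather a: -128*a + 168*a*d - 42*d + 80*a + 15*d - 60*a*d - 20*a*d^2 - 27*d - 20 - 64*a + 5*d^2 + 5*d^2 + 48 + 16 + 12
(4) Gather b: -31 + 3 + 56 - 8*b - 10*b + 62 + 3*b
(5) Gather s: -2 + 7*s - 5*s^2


(1) = 108*r^2 + r*(228*x - 180) + 24*x^2 - 156*x + 72
(2) = 9*t^2 + 6*t
(3) = a*(-20*d^2 + 108*d - 112) + 10*d^2 - 54*d + 56
(4) = 90 - 15*b
(5) = -5*s^2 + 7*s - 2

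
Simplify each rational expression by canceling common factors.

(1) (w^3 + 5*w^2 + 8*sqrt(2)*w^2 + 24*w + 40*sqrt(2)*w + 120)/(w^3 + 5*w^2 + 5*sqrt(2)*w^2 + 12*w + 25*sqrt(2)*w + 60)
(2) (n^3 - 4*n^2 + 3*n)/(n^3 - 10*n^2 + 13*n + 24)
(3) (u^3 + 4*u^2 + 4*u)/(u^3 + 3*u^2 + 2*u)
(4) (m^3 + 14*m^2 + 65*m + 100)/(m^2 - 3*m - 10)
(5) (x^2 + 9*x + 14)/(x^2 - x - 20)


(1) = (w + 6*sqrt(2))/(w + 3*sqrt(2))
(2) = (n^2 - n)/(n^2 - 7*n - 8)
(3) = (u + 2)/(u + 1)
(4) = (m^3 + 14*m^2 + 65*m + 100)/(m^2 - 3*m - 10)
(5) = (x^2 + 9*x + 14)/(x^2 - x - 20)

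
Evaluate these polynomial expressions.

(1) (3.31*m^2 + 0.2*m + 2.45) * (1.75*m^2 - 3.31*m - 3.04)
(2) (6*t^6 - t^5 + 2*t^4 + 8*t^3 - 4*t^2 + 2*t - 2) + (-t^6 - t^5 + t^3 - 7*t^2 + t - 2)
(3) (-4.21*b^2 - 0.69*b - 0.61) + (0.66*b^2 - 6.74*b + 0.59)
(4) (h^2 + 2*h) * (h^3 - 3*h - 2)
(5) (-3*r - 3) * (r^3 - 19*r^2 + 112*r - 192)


(1) = 5.7925*m^4 - 10.6061*m^3 - 6.4369*m^2 - 8.7175*m - 7.448
(2) = 5*t^6 - 2*t^5 + 2*t^4 + 9*t^3 - 11*t^2 + 3*t - 4
(3) = -3.55*b^2 - 7.43*b - 0.02
(4) = h^5 + 2*h^4 - 3*h^3 - 8*h^2 - 4*h
(5) = -3*r^4 + 54*r^3 - 279*r^2 + 240*r + 576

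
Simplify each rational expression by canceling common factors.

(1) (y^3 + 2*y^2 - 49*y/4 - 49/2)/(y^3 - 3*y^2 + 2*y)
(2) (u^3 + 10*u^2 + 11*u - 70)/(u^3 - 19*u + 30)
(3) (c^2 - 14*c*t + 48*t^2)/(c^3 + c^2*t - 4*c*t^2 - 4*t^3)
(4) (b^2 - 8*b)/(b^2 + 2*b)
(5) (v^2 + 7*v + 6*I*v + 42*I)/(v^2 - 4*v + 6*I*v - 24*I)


(1) = (4*y^3 + 8*y^2 - 49*y - 98)/(4*y^3 - 12*y^2 + 8*y)
(2) = (u + 7)/(u - 3)
(3) = (-c^2 + 14*c*t - 48*t^2)/(-c^3 - c^2*t + 4*c*t^2 + 4*t^3)
(4) = (b - 8)/(b + 2)
(5) = (v + 7)/(v - 4)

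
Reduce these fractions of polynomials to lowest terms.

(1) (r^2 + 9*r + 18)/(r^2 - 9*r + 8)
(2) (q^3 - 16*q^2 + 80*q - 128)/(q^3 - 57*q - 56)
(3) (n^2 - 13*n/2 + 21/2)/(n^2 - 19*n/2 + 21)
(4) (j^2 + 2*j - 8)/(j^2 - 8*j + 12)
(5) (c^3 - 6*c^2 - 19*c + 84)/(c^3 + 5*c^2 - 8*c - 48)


(1) = (r^2 + 9*r + 18)/(r^2 - 9*r + 8)
(2) = (q^2 - 8*q + 16)/(q^2 + 8*q + 7)
(3) = (n - 3)/(n - 6)
(4) = (j + 4)/(j - 6)
(5) = (c - 7)/(c + 4)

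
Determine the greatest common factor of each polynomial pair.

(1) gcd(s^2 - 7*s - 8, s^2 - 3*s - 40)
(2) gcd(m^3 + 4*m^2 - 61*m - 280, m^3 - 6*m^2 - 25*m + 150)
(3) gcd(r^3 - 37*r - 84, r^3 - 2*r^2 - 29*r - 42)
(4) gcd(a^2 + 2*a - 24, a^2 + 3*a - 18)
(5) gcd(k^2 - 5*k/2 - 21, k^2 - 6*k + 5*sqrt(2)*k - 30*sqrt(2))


(1) = s - 8
(2) = gcd((m - 8)*(m + 5)*(m + 7), (m - 6)*(m - 5)*(m + 5)) = m + 5
(3) = r^2 - 4*r - 21
(4) = gcd((a - 4)*(a + 6), (a - 3)*(a + 6)) = a + 6
(5) = gcd((k - 6)*(k + 7/2), (k - 6)*(k + 5*sqrt(2))) = k - 6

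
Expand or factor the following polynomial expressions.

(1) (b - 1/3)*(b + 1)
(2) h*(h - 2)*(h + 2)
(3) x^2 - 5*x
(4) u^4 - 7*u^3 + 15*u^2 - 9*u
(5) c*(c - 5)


(1) = b^2 + 2*b/3 - 1/3
(2) = h^3 - 4*h
(3) = x*(x - 5)
(4) = u*(u - 3)^2*(u - 1)
(5) = c^2 - 5*c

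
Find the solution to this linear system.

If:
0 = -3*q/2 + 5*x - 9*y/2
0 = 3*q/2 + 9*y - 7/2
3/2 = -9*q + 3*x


Then:
q = -1/19
x = 13/38
y = 68/171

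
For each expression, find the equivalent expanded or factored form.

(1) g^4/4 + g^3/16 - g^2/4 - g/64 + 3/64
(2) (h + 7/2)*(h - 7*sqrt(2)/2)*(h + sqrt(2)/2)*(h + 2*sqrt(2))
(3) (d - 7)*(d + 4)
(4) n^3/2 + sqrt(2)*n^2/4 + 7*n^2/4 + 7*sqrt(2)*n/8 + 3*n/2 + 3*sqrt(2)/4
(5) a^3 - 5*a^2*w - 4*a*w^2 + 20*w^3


(1) = (g/4 + 1/4)*(g - 3/4)*(g - 1/2)*(g + 1/2)
(2) = h^4 - sqrt(2)*h^3 + 7*h^3/2 - 31*h^2/2 - 7*sqrt(2)*h^2/2 - 217*h/4 - 7*sqrt(2)*h - 49*sqrt(2)/2
(3) = d^2 - 3*d - 28
(4) = (n/2 + 1)*(n + 3/2)*(n + sqrt(2)/2)
(5) = (a - 5*w)*(a - 2*w)*(a + 2*w)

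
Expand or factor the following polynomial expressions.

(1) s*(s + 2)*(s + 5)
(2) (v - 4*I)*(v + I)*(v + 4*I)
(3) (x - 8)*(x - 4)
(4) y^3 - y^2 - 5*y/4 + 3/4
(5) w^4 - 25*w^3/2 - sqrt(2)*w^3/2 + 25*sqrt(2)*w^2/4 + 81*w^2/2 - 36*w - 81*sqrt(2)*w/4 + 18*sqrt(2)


(1) = s^3 + 7*s^2 + 10*s
(2) = v^3 + I*v^2 + 16*v + 16*I
(3) = x^2 - 12*x + 32
(4) = (y - 3/2)*(y - 1/2)*(y + 1)
(5) = (w - 8)*(w - 3)*(w - 3/2)*(w - sqrt(2)/2)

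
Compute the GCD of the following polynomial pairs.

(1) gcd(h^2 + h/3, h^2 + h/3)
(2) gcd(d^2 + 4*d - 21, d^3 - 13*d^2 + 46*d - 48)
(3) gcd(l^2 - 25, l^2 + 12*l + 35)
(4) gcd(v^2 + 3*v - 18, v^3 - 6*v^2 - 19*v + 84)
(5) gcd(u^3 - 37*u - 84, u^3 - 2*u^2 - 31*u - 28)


(1) = gcd(h*(h + 1/3), h*(h + 1/3)) = h^2 + h/3
(2) = gcd((d - 3)*(d + 7), (d - 8)*(d - 3)*(d - 2)) = d - 3
(3) = gcd((l - 5)*(l + 5), (l + 5)*(l + 7)) = l + 5
(4) = gcd((v - 3)*(v + 6), (v - 7)*(v - 3)*(v + 4)) = v - 3
(5) = u^2 - 3*u - 28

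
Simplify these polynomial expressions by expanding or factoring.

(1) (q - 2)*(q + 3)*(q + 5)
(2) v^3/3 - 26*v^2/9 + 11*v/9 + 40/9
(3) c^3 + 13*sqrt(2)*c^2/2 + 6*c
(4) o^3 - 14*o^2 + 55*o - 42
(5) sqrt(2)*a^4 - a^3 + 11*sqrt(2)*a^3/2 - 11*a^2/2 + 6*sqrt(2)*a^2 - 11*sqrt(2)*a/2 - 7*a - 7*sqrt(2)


(1) = q^3 + 6*q^2 - q - 30
(2) = (v/3 + 1/3)*(v - 8)*(v - 5/3)
(3) = c*(c + sqrt(2)/2)*(c + 6*sqrt(2))
(4) = (o - 7)*(o - 6)*(o - 1)
(5) = (a + 2)*(a + 7/2)*(a - sqrt(2))*(sqrt(2)*a + 1)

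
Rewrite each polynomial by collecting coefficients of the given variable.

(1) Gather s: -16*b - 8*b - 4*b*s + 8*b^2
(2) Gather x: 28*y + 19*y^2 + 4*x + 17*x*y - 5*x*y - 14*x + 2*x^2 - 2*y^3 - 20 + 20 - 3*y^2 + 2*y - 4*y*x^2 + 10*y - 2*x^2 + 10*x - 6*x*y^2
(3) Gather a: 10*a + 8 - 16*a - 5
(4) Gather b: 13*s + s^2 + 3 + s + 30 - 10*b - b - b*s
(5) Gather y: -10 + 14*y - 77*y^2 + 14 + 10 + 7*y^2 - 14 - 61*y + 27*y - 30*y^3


(1) = 8*b^2 - 4*b*s - 24*b
(2) = -4*x^2*y + x*(-6*y^2 + 12*y) - 2*y^3 + 16*y^2 + 40*y
(3) = 3 - 6*a
(4) = b*(-s - 11) + s^2 + 14*s + 33
(5) = -30*y^3 - 70*y^2 - 20*y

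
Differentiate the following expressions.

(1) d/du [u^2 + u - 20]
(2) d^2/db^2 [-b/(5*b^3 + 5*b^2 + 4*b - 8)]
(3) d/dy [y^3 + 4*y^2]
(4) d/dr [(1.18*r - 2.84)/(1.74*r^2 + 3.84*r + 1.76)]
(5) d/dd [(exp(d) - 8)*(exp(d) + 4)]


(1) = 2*u + 1
(2) = 2*(-b*(15*b^2 + 10*b + 4)^2 + (15*b^2 + 5*b*(3*b + 1) + 10*b + 4)*(5*b^3 + 5*b^2 + 4*b - 8))/(5*b^3 + 5*b^2 + 4*b - 8)^3
(3) = y*(3*y + 8)
(4) = (-2.0532*r^2 + 9.8832*r + 12.9824)/(3.0276*r^4 + 13.3632*r^3 + 20.8704*r^2 + 13.5168*r + 3.0976)
(5) = 2*(exp(d) - 2)*exp(d)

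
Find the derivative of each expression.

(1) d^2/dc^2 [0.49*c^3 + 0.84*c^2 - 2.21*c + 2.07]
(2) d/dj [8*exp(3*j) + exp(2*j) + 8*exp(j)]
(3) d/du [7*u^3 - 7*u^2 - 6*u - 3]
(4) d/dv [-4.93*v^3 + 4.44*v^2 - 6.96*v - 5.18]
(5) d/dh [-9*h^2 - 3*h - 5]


(1) = 2.94*c + 1.68
(2) = 2*(12*exp(2*j) + exp(j) + 4)*exp(j)
(3) = 21*u^2 - 14*u - 6
(4) = -14.79*v^2 + 8.88*v - 6.96
(5) = -18*h - 3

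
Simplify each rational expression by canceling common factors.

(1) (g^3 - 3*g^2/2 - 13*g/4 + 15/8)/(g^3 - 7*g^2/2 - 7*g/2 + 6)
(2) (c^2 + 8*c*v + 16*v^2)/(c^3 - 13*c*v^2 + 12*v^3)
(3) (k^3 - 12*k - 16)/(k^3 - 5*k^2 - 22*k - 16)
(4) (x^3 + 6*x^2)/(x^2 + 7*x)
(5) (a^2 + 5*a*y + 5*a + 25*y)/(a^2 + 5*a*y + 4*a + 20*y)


(1) = (4*g^2 - 12*g + 5)/(4*g^2 - 20*g + 16)
(2) = (c + 4*v)/(c^2 - 4*c*v + 3*v^2)
(3) = (k^2 - 2*k - 8)/(k^2 - 7*k - 8)
(4) = (x^2 + 6*x)/(x + 7)
(5) = (a + 5)/(a + 4)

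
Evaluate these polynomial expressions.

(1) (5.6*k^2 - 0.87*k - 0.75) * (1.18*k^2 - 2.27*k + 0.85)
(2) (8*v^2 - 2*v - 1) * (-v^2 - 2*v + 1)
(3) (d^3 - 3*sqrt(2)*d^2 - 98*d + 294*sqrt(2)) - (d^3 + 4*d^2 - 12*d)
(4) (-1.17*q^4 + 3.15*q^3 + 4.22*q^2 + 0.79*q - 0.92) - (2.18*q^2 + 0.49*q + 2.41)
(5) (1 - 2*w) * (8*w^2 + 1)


(1) = 6.608*k^4 - 13.7386*k^3 + 5.8499*k^2 + 0.963*k - 0.6375
(2) = -8*v^4 - 14*v^3 + 13*v^2 - 1
(3) = -3*sqrt(2)*d^2 - 4*d^2 - 86*d + 294*sqrt(2)
(4) = -1.17*q^4 + 3.15*q^3 + 2.04*q^2 + 0.3*q - 3.33
(5) = -16*w^3 + 8*w^2 - 2*w + 1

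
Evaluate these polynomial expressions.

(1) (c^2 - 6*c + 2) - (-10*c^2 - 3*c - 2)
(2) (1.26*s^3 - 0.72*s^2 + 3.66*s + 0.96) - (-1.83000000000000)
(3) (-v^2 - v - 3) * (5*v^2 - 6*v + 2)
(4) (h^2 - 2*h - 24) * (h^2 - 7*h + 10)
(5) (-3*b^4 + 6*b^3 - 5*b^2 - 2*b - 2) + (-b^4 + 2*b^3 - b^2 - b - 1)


(1) = 11*c^2 - 3*c + 4
(2) = 1.26*s^3 - 0.72*s^2 + 3.66*s + 2.79
(3) = -5*v^4 + v^3 - 11*v^2 + 16*v - 6
(4) = h^4 - 9*h^3 + 148*h - 240
(5) = -4*b^4 + 8*b^3 - 6*b^2 - 3*b - 3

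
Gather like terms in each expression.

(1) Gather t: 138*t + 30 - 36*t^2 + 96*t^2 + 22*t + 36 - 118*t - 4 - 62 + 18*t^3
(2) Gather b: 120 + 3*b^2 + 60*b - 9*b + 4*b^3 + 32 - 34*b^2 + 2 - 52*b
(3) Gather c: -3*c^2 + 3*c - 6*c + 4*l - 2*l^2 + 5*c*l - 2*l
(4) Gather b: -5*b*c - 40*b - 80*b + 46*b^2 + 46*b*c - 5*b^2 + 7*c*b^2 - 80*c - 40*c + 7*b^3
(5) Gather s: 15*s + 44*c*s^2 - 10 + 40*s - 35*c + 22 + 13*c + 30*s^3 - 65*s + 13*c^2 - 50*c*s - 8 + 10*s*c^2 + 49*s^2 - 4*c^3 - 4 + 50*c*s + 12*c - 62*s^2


(1) = 18*t^3 + 60*t^2 + 42*t
(2) = 4*b^3 - 31*b^2 - b + 154
(3) = -3*c^2 + c*(5*l - 3) - 2*l^2 + 2*l
(4) = 7*b^3 + b^2*(7*c + 41) + b*(41*c - 120) - 120*c
(5) = -4*c^3 + 13*c^2 - 10*c + 30*s^3 + s^2*(44*c - 13) + s*(10*c^2 - 10)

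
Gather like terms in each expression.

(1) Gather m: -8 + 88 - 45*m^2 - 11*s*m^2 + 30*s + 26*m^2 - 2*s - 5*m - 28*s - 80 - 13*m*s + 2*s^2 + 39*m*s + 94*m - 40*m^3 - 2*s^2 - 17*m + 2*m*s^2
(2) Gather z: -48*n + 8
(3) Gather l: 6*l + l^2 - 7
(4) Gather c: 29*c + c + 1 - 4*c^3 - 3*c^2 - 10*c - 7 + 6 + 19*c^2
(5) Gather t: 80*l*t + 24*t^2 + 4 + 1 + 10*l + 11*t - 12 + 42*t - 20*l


(1) = -40*m^3 + m^2*(-11*s - 19) + m*(2*s^2 + 26*s + 72)
(2) = 8 - 48*n
(3) = l^2 + 6*l - 7
(4) = -4*c^3 + 16*c^2 + 20*c
(5) = -10*l + 24*t^2 + t*(80*l + 53) - 7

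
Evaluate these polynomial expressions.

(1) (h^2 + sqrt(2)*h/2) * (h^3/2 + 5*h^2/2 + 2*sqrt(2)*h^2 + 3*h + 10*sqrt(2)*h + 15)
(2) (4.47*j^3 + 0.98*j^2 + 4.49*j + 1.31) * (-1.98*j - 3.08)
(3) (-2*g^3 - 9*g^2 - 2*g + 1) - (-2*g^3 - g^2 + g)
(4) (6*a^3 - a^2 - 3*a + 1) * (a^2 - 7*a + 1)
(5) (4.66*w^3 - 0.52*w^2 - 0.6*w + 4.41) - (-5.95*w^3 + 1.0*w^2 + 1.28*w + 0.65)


(1) = h^5/2 + 5*h^4/2 + 9*sqrt(2)*h^4/4 + 5*h^3 + 45*sqrt(2)*h^3/4 + 3*sqrt(2)*h^2/2 + 25*h^2 + 15*sqrt(2)*h/2
(2) = -8.8506*j^4 - 15.708*j^3 - 11.9086*j^2 - 16.423*j - 4.0348
(3) = -8*g^2 - 3*g + 1
(4) = 6*a^5 - 43*a^4 + 10*a^3 + 21*a^2 - 10*a + 1
(5) = 10.61*w^3 - 1.52*w^2 - 1.88*w + 3.76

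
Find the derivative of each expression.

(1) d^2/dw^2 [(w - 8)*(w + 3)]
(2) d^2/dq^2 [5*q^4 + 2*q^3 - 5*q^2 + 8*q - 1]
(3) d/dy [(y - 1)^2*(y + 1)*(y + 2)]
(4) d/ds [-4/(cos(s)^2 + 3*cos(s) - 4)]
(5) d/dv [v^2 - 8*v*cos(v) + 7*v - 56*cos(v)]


(1) = 2
(2) = 60*q^2 + 12*q - 10
(3) = 4*y^3 + 3*y^2 - 6*y - 1
(4) = -4*(2*cos(s) + 3)*sin(s)/(cos(s)^2 + 3*cos(s) - 4)^2
(5) = 8*v*sin(v) + 2*v + 56*sin(v) - 8*cos(v) + 7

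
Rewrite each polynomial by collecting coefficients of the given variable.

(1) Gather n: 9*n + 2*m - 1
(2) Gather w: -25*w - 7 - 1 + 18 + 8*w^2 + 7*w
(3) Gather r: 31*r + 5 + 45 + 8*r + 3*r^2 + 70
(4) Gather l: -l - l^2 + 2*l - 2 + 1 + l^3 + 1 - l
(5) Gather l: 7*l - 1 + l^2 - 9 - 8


(1) = 2*m + 9*n - 1
(2) = 8*w^2 - 18*w + 10
(3) = 3*r^2 + 39*r + 120
(4) = l^3 - l^2
(5) = l^2 + 7*l - 18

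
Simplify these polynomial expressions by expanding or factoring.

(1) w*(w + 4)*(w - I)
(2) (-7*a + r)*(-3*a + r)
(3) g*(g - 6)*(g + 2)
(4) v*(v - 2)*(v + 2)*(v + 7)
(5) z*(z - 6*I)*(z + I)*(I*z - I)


(1) = w^3 + 4*w^2 - I*w^2 - 4*I*w
(2) = 21*a^2 - 10*a*r + r^2
(3) = g^3 - 4*g^2 - 12*g
(4) = v^4 + 7*v^3 - 4*v^2 - 28*v
(5) = I*z^4 + 5*z^3 - I*z^3 - 5*z^2 + 6*I*z^2 - 6*I*z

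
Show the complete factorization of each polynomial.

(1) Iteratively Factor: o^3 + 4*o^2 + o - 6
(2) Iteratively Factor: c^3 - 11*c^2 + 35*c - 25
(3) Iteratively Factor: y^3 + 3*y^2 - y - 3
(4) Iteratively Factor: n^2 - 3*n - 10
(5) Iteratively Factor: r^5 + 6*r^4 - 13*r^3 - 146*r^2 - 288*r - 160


(1) = (o + 2)*(o^2 + 2*o - 3) = (o - 1)*(o + 2)*(o + 3)
(2) = (c - 5)*(c^2 - 6*c + 5) = (c - 5)*(c - 1)*(c - 5)
(3) = (y + 1)*(y^2 + 2*y - 3) = (y + 1)*(y + 3)*(y - 1)
(4) = (n + 2)*(n - 5)
(5) = (r + 4)*(r^4 + 2*r^3 - 21*r^2 - 62*r - 40) = (r + 1)*(r + 4)*(r^3 + r^2 - 22*r - 40) = (r + 1)*(r + 2)*(r + 4)*(r^2 - r - 20) = (r - 5)*(r + 1)*(r + 2)*(r + 4)*(r + 4)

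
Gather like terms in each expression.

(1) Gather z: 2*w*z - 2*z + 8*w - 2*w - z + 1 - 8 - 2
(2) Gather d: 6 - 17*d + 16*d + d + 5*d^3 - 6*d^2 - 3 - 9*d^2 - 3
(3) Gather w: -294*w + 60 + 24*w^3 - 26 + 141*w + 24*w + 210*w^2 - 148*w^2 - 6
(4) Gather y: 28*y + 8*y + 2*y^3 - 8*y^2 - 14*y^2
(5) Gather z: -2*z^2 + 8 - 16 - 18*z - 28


(1) = 6*w + z*(2*w - 3) - 9
(2) = 5*d^3 - 15*d^2
(3) = 24*w^3 + 62*w^2 - 129*w + 28
(4) = 2*y^3 - 22*y^2 + 36*y
(5) = -2*z^2 - 18*z - 36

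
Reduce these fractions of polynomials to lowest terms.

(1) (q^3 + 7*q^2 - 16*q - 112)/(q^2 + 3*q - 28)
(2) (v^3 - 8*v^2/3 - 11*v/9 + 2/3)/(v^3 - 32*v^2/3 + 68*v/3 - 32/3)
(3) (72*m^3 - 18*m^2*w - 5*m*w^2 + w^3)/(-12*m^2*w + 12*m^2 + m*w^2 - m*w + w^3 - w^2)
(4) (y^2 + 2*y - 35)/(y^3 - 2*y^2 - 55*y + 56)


(1) = q + 4
(2) = (9*v^3 - 24*v^2 - 11*v + 6)/(9*v^3 - 96*v^2 + 204*v - 96)
(3) = (-6*m + w)/(w - 1)
(4) = (y - 5)/(y^2 - 9*y + 8)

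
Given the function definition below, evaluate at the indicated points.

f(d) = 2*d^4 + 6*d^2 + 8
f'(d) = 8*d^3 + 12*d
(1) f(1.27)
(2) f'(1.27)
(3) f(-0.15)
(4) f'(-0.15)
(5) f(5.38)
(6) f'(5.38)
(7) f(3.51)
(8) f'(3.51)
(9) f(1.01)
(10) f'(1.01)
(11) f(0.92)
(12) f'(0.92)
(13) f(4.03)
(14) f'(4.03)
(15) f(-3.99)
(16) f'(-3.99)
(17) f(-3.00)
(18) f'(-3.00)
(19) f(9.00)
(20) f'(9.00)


(1) = 22.88
(2) = 31.63
(3) = 8.14
(4) = -1.83
(5) = 1857.22
(6) = 1310.33
(7) = 385.49
(8) = 388.07
(9) = 16.20
(10) = 20.36
(11) = 14.51
(12) = 17.27
(13) = 632.98
(14) = 571.97
(15) = 610.42
(16) = -556.05
(17) = 224.00
(18) = -252.00
(19) = 13616.00
(20) = 5940.00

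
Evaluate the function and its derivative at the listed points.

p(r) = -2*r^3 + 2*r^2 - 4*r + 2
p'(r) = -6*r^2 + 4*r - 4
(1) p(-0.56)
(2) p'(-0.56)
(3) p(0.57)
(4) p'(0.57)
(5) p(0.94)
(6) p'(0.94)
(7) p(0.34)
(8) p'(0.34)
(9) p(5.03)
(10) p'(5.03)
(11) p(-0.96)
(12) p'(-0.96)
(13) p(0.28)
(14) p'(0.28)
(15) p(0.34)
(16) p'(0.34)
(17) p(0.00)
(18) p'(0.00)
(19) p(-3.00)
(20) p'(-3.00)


(1) = 5.22
(2) = -8.12
(3) = -0.00
(4) = -3.67
(5) = -1.65
(6) = -5.54
(7) = 0.79
(8) = -3.33
(9) = -222.05
(10) = -135.69
(11) = 9.45
(12) = -13.37
(13) = 0.99
(14) = -3.35
(15) = 0.79
(16) = -3.33
(17) = 2.00
(18) = -4.00
(19) = 86.00
(20) = -70.00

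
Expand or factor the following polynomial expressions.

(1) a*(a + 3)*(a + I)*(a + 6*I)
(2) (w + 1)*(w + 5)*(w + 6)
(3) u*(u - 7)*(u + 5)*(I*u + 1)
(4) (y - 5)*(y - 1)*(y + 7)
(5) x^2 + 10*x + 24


(1) = a^4 + 3*a^3 + 7*I*a^3 - 6*a^2 + 21*I*a^2 - 18*a
(2) = w^3 + 12*w^2 + 41*w + 30
(3) = I*u^4 + u^3 - 2*I*u^3 - 2*u^2 - 35*I*u^2 - 35*u
(4) = y^3 + y^2 - 37*y + 35
(5) = (x + 4)*(x + 6)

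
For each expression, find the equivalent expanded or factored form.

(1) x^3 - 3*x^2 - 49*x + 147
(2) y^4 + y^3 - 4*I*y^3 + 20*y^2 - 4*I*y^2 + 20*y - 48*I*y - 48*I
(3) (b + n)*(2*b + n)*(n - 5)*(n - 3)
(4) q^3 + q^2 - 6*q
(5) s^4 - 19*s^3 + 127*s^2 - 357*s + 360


(1) = (x - 7)*(x - 3)*(x + 7)
(2) = (y + 1)*(y - 6*I)*(y - 2*I)*(y + 4*I)
(3) = 2*b^2*n^2 - 16*b^2*n + 30*b^2 + 3*b*n^3 - 24*b*n^2 + 45*b*n + n^4 - 8*n^3 + 15*n^2
(4) = q*(q - 2)*(q + 3)
(5) = (s - 8)*(s - 5)*(s - 3)^2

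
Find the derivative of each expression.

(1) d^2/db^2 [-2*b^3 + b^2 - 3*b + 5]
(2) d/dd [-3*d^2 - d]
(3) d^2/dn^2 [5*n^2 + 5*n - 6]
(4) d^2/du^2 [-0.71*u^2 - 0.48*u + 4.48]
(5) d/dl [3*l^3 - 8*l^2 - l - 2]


(1) = 2 - 12*b
(2) = -6*d - 1
(3) = 10
(4) = -1.42000000000000
(5) = 9*l^2 - 16*l - 1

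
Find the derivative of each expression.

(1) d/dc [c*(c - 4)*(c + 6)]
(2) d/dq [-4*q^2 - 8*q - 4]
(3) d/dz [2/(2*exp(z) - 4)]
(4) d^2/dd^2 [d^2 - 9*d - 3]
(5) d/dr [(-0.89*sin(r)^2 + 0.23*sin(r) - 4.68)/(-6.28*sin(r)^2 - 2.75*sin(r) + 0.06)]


(1) = 3*c^2 + 4*c - 24
(2) = -8*q - 8
(3) = -exp(z)/(exp(z) - 2)^2
(4) = 2
(5) = (3.8919*sin(r)^2 - 58.8876*sin(r) - 12.8562)*cos(r)/(39.4384*sin(r)^4 + 34.54*sin(r)^3 + 6.8089*sin(r)^2 - 0.33*sin(r) + 0.0036)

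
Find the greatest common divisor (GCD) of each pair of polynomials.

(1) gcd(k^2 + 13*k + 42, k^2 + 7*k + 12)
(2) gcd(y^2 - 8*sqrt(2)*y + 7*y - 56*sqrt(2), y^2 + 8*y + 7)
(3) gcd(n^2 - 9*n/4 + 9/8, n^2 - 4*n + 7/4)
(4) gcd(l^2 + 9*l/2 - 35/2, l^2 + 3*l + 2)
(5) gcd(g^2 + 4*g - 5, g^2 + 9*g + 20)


(1) = 1
(2) = gcd((y + 7)*(y - 8*sqrt(2)), (y + 1)*(y + 7)) = y + 7
(3) = gcd((n - 3/2)*(n - 3/4), (n - 7/2)*(n - 1/2)) = 1
(4) = gcd((l - 5/2)*(l + 7), (l + 1)*(l + 2)) = 1
(5) = g + 5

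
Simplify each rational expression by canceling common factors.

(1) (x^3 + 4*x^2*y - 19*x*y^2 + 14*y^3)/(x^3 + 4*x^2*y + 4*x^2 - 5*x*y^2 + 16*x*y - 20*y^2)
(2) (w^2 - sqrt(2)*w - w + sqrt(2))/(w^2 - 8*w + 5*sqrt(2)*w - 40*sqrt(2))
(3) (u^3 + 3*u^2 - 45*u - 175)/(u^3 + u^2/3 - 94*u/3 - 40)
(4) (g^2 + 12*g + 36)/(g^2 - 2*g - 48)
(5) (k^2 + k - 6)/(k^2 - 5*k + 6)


(1) = (x^2 + 5*x*y - 14*y^2)/(x^2 + 5*x*y + 4*x + 20*y)
(2) = (w^2 + w*(-sqrt(2) - 1) + sqrt(2))/(w^2 + w*(-8 + 5*sqrt(2)) - 40*sqrt(2))
(3) = (3*u^2 - 6*u - 105)/(3*u^2 - 14*u - 24)
(4) = (g + 6)/(g - 8)
(5) = (k + 3)/(k - 3)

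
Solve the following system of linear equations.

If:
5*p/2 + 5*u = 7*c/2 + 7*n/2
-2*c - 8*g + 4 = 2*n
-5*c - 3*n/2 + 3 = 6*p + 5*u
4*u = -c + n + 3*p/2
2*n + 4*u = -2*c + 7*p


Then:
c = 6/419
g = 329/838
n = 174/419
p = 96/419
u = 78/419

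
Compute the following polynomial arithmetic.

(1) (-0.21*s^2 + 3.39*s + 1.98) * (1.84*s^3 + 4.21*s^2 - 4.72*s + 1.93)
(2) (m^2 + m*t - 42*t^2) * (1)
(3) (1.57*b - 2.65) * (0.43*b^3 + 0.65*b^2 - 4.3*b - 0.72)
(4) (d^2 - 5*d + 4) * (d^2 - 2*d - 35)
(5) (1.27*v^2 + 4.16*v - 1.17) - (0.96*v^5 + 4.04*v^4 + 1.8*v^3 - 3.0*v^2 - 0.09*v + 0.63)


(1) = -0.3864*s^5 + 5.3535*s^4 + 18.9063*s^3 - 8.0703*s^2 - 2.8029*s + 3.8214
(2) = m^2 + m*t - 42*t^2
(3) = 0.6751*b^4 - 0.119*b^3 - 8.4735*b^2 + 10.2646*b + 1.908
(4) = d^4 - 7*d^3 - 21*d^2 + 167*d - 140
(5) = -0.96*v^5 - 4.04*v^4 - 1.8*v^3 + 4.27*v^2 + 4.25*v - 1.8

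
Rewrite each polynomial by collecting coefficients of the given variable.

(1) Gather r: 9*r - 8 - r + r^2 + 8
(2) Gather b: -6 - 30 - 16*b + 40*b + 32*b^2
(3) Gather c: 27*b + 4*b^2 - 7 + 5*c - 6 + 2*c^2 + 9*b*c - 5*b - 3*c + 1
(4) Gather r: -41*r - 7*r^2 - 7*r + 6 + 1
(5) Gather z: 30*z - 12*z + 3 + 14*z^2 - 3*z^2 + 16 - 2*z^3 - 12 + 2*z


(1) = r^2 + 8*r
(2) = 32*b^2 + 24*b - 36
(3) = 4*b^2 + 22*b + 2*c^2 + c*(9*b + 2) - 12
(4) = -7*r^2 - 48*r + 7
(5) = -2*z^3 + 11*z^2 + 20*z + 7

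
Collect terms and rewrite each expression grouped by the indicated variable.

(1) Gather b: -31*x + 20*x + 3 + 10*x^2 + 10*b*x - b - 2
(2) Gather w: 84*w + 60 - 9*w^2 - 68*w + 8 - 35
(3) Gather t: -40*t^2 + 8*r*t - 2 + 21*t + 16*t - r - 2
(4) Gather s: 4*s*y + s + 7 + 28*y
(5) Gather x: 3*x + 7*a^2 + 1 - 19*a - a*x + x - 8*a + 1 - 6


(1) = b*(10*x - 1) + 10*x^2 - 11*x + 1
(2) = -9*w^2 + 16*w + 33
(3) = -r - 40*t^2 + t*(8*r + 37) - 4
(4) = s*(4*y + 1) + 28*y + 7
(5) = 7*a^2 - 27*a + x*(4 - a) - 4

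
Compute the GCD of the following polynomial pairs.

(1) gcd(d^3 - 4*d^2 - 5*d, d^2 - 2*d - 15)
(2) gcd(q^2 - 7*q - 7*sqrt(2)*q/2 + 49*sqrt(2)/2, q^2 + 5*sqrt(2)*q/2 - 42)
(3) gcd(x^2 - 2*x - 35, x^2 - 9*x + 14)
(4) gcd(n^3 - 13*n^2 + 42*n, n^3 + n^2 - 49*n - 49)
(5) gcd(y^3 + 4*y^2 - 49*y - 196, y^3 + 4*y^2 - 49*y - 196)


(1) = d - 5
(2) = q - 7*sqrt(2)/2
(3) = x - 7
(4) = gcd(n*(n - 7)*(n - 6), (n - 7)*(n + 1)*(n + 7)) = n - 7
(5) = y^3 + 4*y^2 - 49*y - 196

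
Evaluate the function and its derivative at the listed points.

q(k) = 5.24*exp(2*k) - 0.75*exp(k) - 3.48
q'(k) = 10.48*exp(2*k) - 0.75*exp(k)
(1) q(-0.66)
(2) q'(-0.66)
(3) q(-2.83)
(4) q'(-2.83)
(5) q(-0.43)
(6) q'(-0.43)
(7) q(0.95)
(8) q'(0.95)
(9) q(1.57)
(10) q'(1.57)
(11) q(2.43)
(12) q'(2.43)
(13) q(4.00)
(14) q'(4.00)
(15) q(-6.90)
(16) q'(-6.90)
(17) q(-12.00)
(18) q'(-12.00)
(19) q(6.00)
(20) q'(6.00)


(1) = -2.47
(2) = 2.41
(3) = -3.51
(4) = -0.01
(5) = -1.75
(6) = 3.95
(7) = 29.61
(8) = 68.13
(9) = 113.98
(10) = 238.52
(11) = 664.09
(12) = 1343.65
(13) = 15575.79
(14) = 31199.49
(15) = -3.48
(16) = -0.00
(17) = -3.48
(18) = -0.00
(19) = 852529.06
(20) = 1705367.64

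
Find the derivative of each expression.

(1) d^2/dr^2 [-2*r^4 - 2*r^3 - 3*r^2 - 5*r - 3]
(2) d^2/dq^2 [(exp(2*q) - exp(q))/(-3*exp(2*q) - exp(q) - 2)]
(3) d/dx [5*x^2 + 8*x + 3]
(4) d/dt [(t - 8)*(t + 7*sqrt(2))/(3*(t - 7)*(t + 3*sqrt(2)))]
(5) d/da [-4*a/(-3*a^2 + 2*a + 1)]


(1) = -24*r^2 - 12*r - 6
(2) = (12*exp(4*q) + 20*exp(3*q) - 42*exp(2*q) - 18*exp(q) + 4)*exp(q)/(27*exp(6*q) + 27*exp(5*q) + 63*exp(4*q) + 37*exp(3*q) + 42*exp(2*q) + 12*exp(q) + 8)
(3) = 10*x + 8
(4) = (-(t - 8)*(t - 7)*(t + 7*sqrt(2)) - (t - 8)*(t + 3*sqrt(2))*(t + 7*sqrt(2)) + (t - 7)*(t + 3*sqrt(2))*(2*t - 8 + 7*sqrt(2)))/(3*(t - 7)^2*(t + 3*sqrt(2))^2)
(5) = 4*(-3*a^2 - 1)/(9*a^4 - 12*a^3 - 2*a^2 + 4*a + 1)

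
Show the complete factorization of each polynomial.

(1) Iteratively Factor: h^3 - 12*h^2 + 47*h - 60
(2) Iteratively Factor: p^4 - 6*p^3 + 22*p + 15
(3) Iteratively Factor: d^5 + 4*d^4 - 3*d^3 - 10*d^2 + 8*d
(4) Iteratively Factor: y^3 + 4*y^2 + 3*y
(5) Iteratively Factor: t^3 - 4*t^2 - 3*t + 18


(1) = (h - 5)*(h^2 - 7*h + 12) = (h - 5)*(h - 3)*(h - 4)
(2) = (p + 1)*(p^3 - 7*p^2 + 7*p + 15) = (p - 3)*(p + 1)*(p^2 - 4*p - 5) = (p - 3)*(p + 1)^2*(p - 5)
(3) = (d + 4)*(d^4 - 3*d^2 + 2*d) = (d - 1)*(d + 4)*(d^3 + d^2 - 2*d) = (d - 1)*(d + 2)*(d + 4)*(d^2 - d) = d*(d - 1)*(d + 2)*(d + 4)*(d - 1)
(4) = (y + 3)*(y^2 + y) = (y + 1)*(y + 3)*(y)
(5) = (t - 3)*(t^2 - t - 6) = (t - 3)^2*(t + 2)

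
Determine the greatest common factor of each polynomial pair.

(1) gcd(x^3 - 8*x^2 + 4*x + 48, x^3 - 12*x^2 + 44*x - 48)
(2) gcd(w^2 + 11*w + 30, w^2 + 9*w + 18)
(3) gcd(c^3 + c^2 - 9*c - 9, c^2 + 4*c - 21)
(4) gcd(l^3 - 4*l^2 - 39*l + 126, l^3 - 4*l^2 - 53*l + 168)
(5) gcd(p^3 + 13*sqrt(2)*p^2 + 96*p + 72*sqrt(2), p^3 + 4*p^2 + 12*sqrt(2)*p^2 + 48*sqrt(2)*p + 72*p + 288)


(1) = gcd((x - 6)*(x - 4)*(x + 2), (x - 6)*(x - 4)*(x - 2)) = x^2 - 10*x + 24
(2) = gcd((w + 5)*(w + 6), (w + 3)*(w + 6)) = w + 6
(3) = c - 3
(4) = gcd((l - 7)*(l - 3)*(l + 6), (l - 8)*(l - 3)*(l + 7)) = l - 3
(5) = p^2 + 12*sqrt(2)*p + 72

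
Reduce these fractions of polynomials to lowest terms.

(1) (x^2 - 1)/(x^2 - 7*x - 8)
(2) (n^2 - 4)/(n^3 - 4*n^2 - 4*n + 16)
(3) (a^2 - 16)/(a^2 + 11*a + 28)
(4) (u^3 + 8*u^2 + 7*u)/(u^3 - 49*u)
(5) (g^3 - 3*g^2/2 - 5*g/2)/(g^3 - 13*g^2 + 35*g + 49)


(1) = (x - 1)/(x - 8)
(2) = 1/(n - 4)
(3) = (a - 4)/(a + 7)
(4) = (u + 1)/(u - 7)
(5) = (2*g^2 - 5*g)/(2*g^2 - 28*g + 98)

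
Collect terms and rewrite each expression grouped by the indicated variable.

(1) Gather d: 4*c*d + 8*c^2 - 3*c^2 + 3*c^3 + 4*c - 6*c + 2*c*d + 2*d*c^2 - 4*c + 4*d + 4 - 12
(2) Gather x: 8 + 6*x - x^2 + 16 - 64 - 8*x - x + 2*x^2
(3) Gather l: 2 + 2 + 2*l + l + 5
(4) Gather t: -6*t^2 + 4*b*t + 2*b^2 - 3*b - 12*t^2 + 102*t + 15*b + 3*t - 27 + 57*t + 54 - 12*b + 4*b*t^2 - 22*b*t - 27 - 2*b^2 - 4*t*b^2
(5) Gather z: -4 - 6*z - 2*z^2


(1) = 3*c^3 + 5*c^2 - 6*c + d*(2*c^2 + 6*c + 4) - 8
(2) = x^2 - 3*x - 40
(3) = 3*l + 9
(4) = t^2*(4*b - 18) + t*(-4*b^2 - 18*b + 162)
(5) = -2*z^2 - 6*z - 4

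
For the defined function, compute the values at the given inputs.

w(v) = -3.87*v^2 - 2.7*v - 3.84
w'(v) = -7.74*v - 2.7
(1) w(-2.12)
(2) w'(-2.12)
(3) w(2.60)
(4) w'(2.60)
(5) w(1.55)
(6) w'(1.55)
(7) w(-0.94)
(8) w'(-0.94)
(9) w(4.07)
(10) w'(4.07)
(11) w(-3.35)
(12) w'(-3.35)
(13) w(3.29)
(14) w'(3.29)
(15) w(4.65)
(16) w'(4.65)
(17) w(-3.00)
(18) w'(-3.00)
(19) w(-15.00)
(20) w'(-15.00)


(1) = -15.51
(2) = 13.71
(3) = -37.02
(4) = -22.82
(5) = -17.32
(6) = -14.70
(7) = -4.72
(8) = 4.58
(9) = -78.94
(10) = -34.20
(11) = -38.23
(12) = 23.23
(13) = -54.61
(14) = -28.16
(15) = -100.07
(16) = -38.69
(17) = -30.57
(18) = 20.52
(19) = -834.09
(20) = 113.40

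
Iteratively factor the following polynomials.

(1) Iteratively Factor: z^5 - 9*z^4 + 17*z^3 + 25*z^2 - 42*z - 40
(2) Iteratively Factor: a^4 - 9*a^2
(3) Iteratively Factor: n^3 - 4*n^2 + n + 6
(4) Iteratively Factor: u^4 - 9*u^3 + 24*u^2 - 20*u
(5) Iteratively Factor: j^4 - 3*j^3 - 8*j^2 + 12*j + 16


(1) = (z + 1)*(z^4 - 10*z^3 + 27*z^2 - 2*z - 40) = (z - 2)*(z + 1)*(z^3 - 8*z^2 + 11*z + 20) = (z - 2)*(z + 1)^2*(z^2 - 9*z + 20) = (z - 4)*(z - 2)*(z + 1)^2*(z - 5)
(2) = (a)*(a^3 - 9*a) = a^2*(a^2 - 9) = a^2*(a + 3)*(a - 3)
(3) = (n - 3)*(n^2 - n - 2) = (n - 3)*(n + 1)*(n - 2)
(4) = (u)*(u^3 - 9*u^2 + 24*u - 20) = u*(u - 5)*(u^2 - 4*u + 4) = u*(u - 5)*(u - 2)*(u - 2)
(5) = (j - 4)*(j^3 + j^2 - 4*j - 4) = (j - 4)*(j - 2)*(j^2 + 3*j + 2) = (j - 4)*(j - 2)*(j + 1)*(j + 2)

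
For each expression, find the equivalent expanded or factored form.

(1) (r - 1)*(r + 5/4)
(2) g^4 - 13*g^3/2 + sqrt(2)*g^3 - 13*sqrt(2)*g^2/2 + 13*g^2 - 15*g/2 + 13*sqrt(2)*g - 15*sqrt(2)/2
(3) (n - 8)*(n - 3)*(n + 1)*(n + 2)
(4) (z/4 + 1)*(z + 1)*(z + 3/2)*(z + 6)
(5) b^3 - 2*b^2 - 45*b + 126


(1) = r^2 + r/4 - 5/4
(2) = (g - 3)*(g - 5/2)*(g - 1)*(g + sqrt(2))
(3) = n^4 - 8*n^3 - 7*n^2 + 50*n + 48
(4) = z^4/4 + 25*z^3/8 + 101*z^2/8 + 75*z/4 + 9
(5) = (b - 6)*(b - 3)*(b + 7)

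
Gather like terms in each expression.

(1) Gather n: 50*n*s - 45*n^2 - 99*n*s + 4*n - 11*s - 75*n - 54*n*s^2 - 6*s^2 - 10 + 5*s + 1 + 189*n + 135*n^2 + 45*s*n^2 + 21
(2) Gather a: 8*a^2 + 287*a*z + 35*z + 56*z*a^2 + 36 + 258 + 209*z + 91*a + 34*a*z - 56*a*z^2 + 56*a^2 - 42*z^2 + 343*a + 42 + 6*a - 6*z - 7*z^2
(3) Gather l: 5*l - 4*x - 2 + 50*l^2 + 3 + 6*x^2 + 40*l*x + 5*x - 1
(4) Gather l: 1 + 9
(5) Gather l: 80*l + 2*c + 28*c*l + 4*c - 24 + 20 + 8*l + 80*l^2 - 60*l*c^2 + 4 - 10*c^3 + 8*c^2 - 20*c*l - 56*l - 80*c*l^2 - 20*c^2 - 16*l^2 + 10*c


(1) = n^2*(45*s + 90) + n*(-54*s^2 - 49*s + 118) - 6*s^2 - 6*s + 12
(2) = a^2*(56*z + 64) + a*(-56*z^2 + 321*z + 440) - 49*z^2 + 238*z + 336
(3) = 50*l^2 + l*(40*x + 5) + 6*x^2 + x
(4) = 10
(5) = -10*c^3 - 12*c^2 + 16*c + l^2*(64 - 80*c) + l*(-60*c^2 + 8*c + 32)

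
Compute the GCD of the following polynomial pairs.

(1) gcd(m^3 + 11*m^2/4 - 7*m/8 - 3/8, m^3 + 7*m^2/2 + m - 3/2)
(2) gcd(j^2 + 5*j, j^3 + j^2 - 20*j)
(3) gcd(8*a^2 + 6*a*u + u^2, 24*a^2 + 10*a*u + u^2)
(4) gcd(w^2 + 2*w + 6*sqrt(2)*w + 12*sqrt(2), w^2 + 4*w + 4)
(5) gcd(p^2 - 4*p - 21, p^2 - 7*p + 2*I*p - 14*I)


(1) = gcd((m - 1/2)*(m + 1/4)*(m + 3), (m - 1/2)*(m + 1)*(m + 3)) = m^2 + 5*m/2 - 3/2
(2) = gcd(j*(j + 5), j*(j - 4)*(j + 5)) = j^2 + 5*j
(3) = gcd((2*a + u)*(4*a + u), (4*a + u)*(6*a + u)) = 4*a + u
(4) = w + 2
(5) = p - 7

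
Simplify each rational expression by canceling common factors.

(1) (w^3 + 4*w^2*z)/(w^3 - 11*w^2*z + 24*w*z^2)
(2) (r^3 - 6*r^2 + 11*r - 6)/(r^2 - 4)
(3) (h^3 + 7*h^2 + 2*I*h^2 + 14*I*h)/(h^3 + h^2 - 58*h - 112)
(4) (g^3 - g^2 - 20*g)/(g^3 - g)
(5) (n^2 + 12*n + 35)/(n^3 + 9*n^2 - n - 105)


(1) = (w^2 + 4*w*z)/(w^2 - 11*w*z + 24*z^2)
(2) = (r^2 - 4*r + 3)/(r + 2)
(3) = (h^2 + 2*I*h)/(h^2 - 6*h - 16)
(4) = (g^2 - g - 20)/(g^2 - 1)
(5) = 1/(n - 3)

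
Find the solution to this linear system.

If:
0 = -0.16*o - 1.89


Then:
o = -11.81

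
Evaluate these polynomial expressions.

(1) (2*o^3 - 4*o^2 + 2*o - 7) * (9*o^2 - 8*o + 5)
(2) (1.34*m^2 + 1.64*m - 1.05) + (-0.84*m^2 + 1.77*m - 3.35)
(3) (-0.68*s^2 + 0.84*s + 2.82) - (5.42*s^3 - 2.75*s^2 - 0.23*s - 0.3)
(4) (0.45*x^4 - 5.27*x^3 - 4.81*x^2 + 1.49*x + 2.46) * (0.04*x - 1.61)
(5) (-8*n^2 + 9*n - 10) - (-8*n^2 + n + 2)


(1) = 18*o^5 - 52*o^4 + 60*o^3 - 99*o^2 + 66*o - 35
(2) = 0.5*m^2 + 3.41*m - 4.4
(3) = -5.42*s^3 + 2.07*s^2 + 1.07*s + 3.12
(4) = 0.018*x^5 - 0.9353*x^4 + 8.2923*x^3 + 7.8037*x^2 - 2.3005*x - 3.9606
(5) = 8*n - 12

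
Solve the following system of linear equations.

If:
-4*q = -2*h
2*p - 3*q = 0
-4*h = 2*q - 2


Then:
h = 2/5
p = 3/10
q = 1/5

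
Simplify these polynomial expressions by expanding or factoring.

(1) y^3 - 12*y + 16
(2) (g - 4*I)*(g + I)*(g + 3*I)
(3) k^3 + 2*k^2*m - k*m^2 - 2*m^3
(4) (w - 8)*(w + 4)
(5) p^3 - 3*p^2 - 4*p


(1) = (y - 2)^2*(y + 4)
(2) = g^3 + 13*g + 12*I
(3) = (k - m)*(k + m)*(k + 2*m)
(4) = w^2 - 4*w - 32
(5) = p*(p - 4)*(p + 1)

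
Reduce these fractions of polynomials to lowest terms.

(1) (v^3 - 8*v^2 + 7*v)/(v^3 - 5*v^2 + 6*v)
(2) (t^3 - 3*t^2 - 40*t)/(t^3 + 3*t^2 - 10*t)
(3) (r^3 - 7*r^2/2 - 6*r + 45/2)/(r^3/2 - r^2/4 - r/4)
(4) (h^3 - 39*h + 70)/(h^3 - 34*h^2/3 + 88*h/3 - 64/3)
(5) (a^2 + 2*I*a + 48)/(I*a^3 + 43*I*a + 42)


(1) = (v^2 - 8*v + 7)/(v^2 - 5*v + 6)
(2) = (t - 8)/(t - 2)
(3) = (4*r^3 - 14*r^2 - 24*r + 90)/(2*r^3 - r^2 - r)
(4) = (3*h^2 + 6*h - 105)/(3*h^2 - 28*h + 32)
(5) = (-I*a + 8)/(a^2 + 6*I*a + 7)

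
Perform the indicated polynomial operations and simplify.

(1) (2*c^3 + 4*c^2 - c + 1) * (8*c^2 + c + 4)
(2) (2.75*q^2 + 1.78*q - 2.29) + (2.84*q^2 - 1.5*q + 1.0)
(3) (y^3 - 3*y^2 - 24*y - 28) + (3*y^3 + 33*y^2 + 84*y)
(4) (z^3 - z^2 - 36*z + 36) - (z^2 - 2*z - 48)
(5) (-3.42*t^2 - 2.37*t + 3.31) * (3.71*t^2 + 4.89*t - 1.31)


(1) = 16*c^5 + 34*c^4 + 4*c^3 + 23*c^2 - 3*c + 4
(2) = 5.59*q^2 + 0.28*q - 1.29
(3) = 4*y^3 + 30*y^2 + 60*y - 28
(4) = z^3 - 2*z^2 - 34*z + 84
(5) = -12.6882*t^4 - 25.5165*t^3 + 5.171*t^2 + 19.2906*t - 4.3361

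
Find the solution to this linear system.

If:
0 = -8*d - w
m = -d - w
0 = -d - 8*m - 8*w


Then:
d = 0
m = 0
w = 0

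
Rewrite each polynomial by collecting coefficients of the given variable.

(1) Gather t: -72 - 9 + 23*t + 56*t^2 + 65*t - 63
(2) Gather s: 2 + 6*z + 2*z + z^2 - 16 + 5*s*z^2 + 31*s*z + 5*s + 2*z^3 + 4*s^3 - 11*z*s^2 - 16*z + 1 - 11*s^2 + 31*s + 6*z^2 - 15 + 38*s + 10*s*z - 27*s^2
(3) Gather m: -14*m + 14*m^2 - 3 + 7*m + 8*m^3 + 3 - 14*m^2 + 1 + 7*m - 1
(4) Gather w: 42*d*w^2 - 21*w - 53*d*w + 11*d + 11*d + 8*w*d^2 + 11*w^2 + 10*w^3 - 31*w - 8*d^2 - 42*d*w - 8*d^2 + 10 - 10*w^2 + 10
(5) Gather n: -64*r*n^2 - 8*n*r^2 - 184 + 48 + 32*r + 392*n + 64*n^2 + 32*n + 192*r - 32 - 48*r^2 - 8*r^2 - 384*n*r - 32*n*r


(1) = 56*t^2 + 88*t - 144
(2) = 4*s^3 + s^2*(-11*z - 38) + s*(5*z^2 + 41*z + 74) + 2*z^3 + 7*z^2 - 8*z - 28
(3) = 8*m^3
(4) = -16*d^2 + 22*d + 10*w^3 + w^2*(42*d + 1) + w*(8*d^2 - 95*d - 52) + 20
(5) = n^2*(64 - 64*r) + n*(-8*r^2 - 416*r + 424) - 56*r^2 + 224*r - 168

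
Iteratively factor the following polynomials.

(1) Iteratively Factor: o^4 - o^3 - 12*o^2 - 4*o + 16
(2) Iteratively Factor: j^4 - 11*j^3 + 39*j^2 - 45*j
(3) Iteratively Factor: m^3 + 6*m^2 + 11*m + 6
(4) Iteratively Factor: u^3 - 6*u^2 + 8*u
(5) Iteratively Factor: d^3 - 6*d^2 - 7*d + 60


(1) = (o - 4)*(o^3 + 3*o^2 - 4) = (o - 4)*(o + 2)*(o^2 + o - 2) = (o - 4)*(o + 2)^2*(o - 1)
(2) = (j - 3)*(j^3 - 8*j^2 + 15*j) = (j - 5)*(j - 3)*(j^2 - 3*j) = (j - 5)*(j - 3)^2*(j)
(3) = (m + 3)*(m^2 + 3*m + 2) = (m + 2)*(m + 3)*(m + 1)
(4) = (u - 4)*(u^2 - 2*u) = u*(u - 4)*(u - 2)
(5) = (d + 3)*(d^2 - 9*d + 20) = (d - 4)*(d + 3)*(d - 5)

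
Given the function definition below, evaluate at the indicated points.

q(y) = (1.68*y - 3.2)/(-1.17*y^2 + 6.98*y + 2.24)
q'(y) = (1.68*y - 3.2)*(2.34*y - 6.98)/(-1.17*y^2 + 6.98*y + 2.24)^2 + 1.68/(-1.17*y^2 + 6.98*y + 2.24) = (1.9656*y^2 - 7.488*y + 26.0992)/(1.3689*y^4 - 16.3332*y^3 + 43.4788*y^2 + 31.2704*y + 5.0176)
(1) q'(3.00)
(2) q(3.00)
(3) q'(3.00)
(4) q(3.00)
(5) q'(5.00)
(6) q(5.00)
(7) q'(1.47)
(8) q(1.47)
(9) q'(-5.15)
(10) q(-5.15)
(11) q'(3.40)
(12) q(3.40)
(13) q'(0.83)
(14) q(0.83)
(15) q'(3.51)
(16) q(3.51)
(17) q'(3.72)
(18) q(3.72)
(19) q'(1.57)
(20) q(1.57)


(1) = 0.13
(2) = 0.15
(3) = 0.13
(4) = 0.15
(5) = 0.61
(6) = 0.66
(7) = 0.19
(8) = -0.07
(9) = 0.03
(10) = 0.18
(11) = 0.15
(12) = 0.20
(13) = 0.41
(14) = -0.25
(15) = 0.16
(16) = 0.22
(17) = 0.18
(18) = 0.25
(19) = 0.18
(20) = -0.05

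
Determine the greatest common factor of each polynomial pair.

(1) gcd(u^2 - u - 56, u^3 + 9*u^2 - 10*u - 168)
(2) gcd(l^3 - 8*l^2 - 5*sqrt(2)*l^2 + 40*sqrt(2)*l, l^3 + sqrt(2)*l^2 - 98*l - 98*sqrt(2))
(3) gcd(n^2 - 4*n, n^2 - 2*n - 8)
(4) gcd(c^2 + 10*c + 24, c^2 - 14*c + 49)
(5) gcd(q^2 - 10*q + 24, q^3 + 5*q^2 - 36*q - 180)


(1) = gcd((u - 8)*(u + 7), (u - 4)*(u + 6)*(u + 7)) = u + 7
(2) = 1
(3) = n - 4
(4) = 1
(5) = gcd((q - 6)*(q - 4), (q - 6)*(q + 5)*(q + 6)) = q - 6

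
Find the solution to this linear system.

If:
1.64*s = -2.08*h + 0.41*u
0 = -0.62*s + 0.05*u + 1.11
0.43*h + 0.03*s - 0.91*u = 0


Then:
h = -1.50
s = 1.74
u = -0.65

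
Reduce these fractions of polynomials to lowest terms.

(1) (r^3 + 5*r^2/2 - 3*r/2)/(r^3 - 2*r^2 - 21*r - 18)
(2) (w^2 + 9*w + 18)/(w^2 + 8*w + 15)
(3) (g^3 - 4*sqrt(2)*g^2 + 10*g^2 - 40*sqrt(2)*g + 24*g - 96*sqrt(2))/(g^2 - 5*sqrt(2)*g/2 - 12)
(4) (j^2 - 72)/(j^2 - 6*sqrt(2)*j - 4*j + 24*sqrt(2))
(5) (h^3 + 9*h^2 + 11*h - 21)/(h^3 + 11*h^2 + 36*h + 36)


(1) = (2*r^2 - r)/(2*r^2 - 10*r - 12)
(2) = (w + 6)/(w + 5)
(3) = (2*g^2 + 20*g + 48)/(2*g + 3*sqrt(2))
(4) = (j + 6*sqrt(2))/(j - 4)
(5) = (h^2 + 6*h - 7)/(h^2 + 8*h + 12)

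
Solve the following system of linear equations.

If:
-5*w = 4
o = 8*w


Then:
o = -32/5
w = -4/5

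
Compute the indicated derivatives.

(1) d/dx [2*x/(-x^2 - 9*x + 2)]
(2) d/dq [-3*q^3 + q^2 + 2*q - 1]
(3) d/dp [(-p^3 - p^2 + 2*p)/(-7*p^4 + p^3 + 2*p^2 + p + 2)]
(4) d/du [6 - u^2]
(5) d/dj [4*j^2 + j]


(1) = 2*(x^2 + 2)/(x^4 + 18*x^3 + 77*x^2 - 36*x + 4)
(2) = -9*q^2 + 2*q + 2
(3) = (p*(p^2 + p - 2)*(-28*p^3 + 3*p^2 + 4*p + 1) + (-3*p^2 - 2*p + 2)*(-7*p^4 + p^3 + 2*p^2 + p + 2))/(-7*p^4 + p^3 + 2*p^2 + p + 2)^2
(4) = -2*u
(5) = 8*j + 1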